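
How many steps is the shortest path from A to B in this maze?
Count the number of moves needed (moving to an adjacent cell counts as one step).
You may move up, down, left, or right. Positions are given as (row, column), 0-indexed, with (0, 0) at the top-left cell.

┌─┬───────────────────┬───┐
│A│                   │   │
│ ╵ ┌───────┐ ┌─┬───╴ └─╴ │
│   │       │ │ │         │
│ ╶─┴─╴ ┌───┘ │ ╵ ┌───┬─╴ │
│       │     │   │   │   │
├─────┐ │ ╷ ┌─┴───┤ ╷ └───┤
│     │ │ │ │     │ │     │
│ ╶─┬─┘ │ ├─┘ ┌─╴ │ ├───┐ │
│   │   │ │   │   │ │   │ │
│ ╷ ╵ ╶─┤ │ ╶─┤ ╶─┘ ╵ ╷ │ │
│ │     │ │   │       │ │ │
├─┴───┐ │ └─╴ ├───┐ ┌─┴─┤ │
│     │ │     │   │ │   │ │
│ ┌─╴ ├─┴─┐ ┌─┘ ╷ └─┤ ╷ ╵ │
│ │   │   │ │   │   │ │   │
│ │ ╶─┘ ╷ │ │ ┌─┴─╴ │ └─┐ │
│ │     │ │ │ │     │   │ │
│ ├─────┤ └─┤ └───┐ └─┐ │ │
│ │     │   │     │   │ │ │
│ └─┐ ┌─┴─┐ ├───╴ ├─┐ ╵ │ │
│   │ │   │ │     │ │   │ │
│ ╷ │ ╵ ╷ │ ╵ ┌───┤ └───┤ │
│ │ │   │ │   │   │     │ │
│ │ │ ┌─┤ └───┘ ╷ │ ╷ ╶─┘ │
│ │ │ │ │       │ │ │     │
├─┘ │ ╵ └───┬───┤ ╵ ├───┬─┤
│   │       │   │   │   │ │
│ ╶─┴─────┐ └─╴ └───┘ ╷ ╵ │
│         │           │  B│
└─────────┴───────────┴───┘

Using BFS to find shortest path:
Start: (0, 0), End: (14, 12)
Path found:
(0,0) → (1,0) → (1,1) → (0,1) → (0,2) → (0,3) → (0,4) → (0,5) → (0,6) → (1,6) → (2,6) → (2,5) → (2,4) → (3,4) → (4,4) → (5,4) → (6,4) → (6,5) → (6,6) → (5,6) → (5,5) → (4,5) → (4,6) → (3,6) → (3,7) → (3,8) → (4,8) → (4,7) → (5,7) → (5,8) → (5,9) → (4,9) → (3,9) → (2,9) → (2,10) → (3,10) → (3,11) → (3,12) → (4,12) → (5,12) → (6,12) → (7,12) → (8,12) → (9,12) → (10,12) → (11,12) → (12,12) → (12,11) → (12,10) → (11,10) → (11,9) → (12,9) → (13,9) → (13,8) → (12,8) → (11,8) → (11,7) → (12,7) → (12,6) → (12,5) → (12,4) → (11,4) → (10,4) → (10,3) → (11,3) → (11,2) → (12,2) → (13,2) → (13,3) → (13,4) → (13,5) → (14,5) → (14,6) → (14,7) → (14,8) → (14,9) → (14,10) → (13,10) → (13,11) → (14,11) → (14,12)
Number of steps: 80

Solution:

┌─┬───────────────────┬───┐
│A│↱ → → → → ↓        │   │
│ ╵ ┌───────┐ ┌─┬───╴ └─╴ │
│↳ ↑│       │↓│ │         │
│ ╶─┴─╴ ┌───┘ │ ╵ ┌───┬─╴ │
│       │↓ ← ↲│   │↱ ↓│   │
├─────┐ │ ╷ ┌─┴───┤ ╷ └───┤
│     │ │↓│ │↱ → ↓│↑│↳ → ↓│
│ ╶─┬─┘ │ ├─┘ ┌─╴ │ ├───┐ │
│   │   │↓│↱ ↑│↓ ↲│↑│   │↓│
│ ╷ ╵ ╶─┤ │ ╶─┤ ╶─┘ ╵ ╷ │ │
│ │     │↓│↑ ↰│↳ → ↑  │ │↓│
├─┴───┐ │ └─╴ ├───┐ ┌─┴─┤ │
│     │ │↳ → ↑│   │ │   │↓│
│ ┌─╴ ├─┴─┐ ┌─┘ ╷ └─┤ ╷ ╵ │
│ │   │   │ │   │   │ │  ↓│
│ │ ╶─┘ ╷ │ │ ┌─┴─╴ │ └─┐ │
│ │     │ │ │ │     │   │↓│
│ ├─────┤ └─┤ └───┐ └─┐ │ │
│ │     │   │     │   │ │↓│
│ └─┐ ┌─┴─┐ ├───╴ ├─┐ ╵ │ │
│   │ │↓ ↰│ │     │ │   │↓│
│ ╷ │ ╵ ╷ │ ╵ ┌───┤ └───┤ │
│ │ │↓ ↲│↑│   │↓ ↰│↓ ↰  │↓│
│ │ │ ┌─┤ └───┘ ╷ │ ╷ ╶─┘ │
│ │ │↓│ │↑ ← ← ↲│↑│↓│↑ ← ↲│
├─┘ │ ╵ └───┬───┤ ╵ ├───┬─┤
│   │↳ → → ↓│   │↑ ↲│↱ ↓│ │
│ ╶─┴─────┐ └─╴ └───┘ ╷ ╵ │
│         │↳ → → → → ↑│↳ B│
└─────────┴───────────┴───┘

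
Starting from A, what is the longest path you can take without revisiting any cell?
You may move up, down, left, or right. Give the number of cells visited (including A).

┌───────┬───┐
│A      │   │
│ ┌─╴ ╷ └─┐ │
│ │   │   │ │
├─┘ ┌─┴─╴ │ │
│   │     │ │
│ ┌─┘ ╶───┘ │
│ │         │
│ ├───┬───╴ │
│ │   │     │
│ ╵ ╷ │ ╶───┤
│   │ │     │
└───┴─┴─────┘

Finding longest simple path using DFS:
Start: (0, 0)
Longest path visits 19 cells
Path: A → right → right → right → down → right → down → left → left → down → right → right → right → down → left → left → down → right → right

Solution:

┌───────┬───┐
│A → → ↓│   │
│ ┌─╴ ╷ └─┐ │
│ │   │↳ ↓│ │
├─┘ ┌─┴─╴ │ │
│   │↓ ← ↲│ │
│ ┌─┘ ╶───┘ │
│ │  ↳ → → ↓│
│ ├───┬───╴ │
│ │   │↓ ← ↲│
│ ╵ ╷ │ ╶───┤
│   │ │↳ → B│
└───┴─┴─────┘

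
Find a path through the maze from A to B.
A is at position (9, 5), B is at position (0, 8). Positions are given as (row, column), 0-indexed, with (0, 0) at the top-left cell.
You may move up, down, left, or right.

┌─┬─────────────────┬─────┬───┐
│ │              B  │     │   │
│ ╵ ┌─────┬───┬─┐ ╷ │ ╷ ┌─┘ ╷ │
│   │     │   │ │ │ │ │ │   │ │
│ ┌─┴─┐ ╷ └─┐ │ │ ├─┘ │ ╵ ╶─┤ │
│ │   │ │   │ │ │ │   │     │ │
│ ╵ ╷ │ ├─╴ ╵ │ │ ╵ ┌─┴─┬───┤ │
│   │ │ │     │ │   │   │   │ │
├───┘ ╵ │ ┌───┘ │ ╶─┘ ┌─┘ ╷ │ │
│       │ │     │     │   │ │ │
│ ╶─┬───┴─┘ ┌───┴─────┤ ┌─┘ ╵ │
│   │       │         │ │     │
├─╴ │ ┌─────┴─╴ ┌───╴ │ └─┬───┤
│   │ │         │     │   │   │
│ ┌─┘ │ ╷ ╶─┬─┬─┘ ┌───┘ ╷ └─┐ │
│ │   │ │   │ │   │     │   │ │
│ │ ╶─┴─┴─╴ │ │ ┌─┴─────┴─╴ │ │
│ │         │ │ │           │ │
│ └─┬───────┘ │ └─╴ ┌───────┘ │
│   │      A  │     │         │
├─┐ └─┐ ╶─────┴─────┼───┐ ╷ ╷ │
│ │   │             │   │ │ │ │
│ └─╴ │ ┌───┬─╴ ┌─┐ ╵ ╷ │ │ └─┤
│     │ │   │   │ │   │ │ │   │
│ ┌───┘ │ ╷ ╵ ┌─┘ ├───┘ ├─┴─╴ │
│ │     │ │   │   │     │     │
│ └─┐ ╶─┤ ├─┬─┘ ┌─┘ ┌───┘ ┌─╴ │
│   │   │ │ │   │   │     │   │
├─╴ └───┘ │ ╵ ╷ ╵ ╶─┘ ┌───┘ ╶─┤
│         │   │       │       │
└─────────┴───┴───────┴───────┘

Finding the shortest path from (9, 5) to (0, 8):
Path length: 54 steps
Directions: left → left → down → right → right → right → right → down → left → down → left → up → left → down → down → down → left → left → left → up → left → up → up → right → right → up → left → up → left → up → up → up → right → up → left → up → right → right → up → up → left → down → left → up → up → right → up → right → right → right → right → right → right → right

Solution:

┌─┬─────────────────┬─────┬───┐
│ │↱ → → → → → → B  │     │   │
│ ╵ ┌─────┬───┬─┐ ╷ │ ╷ ┌─┘ ╷ │
│↱ ↑│     │   │ │ │ │ │ │   │ │
│ ┌─┴─┐ ╷ └─┐ │ │ ├─┘ │ ╵ ╶─┤ │
│↑│↓ ↰│ │   │ │ │ │   │     │ │
│ ╵ ╷ │ ├─╴ ╵ │ │ ╵ ┌─┴─┬───┤ │
│↑ ↲│↑│ │     │ │   │   │   │ │
├───┘ ╵ │ ┌───┘ │ ╶─┘ ┌─┘ ╷ │ │
│↱ → ↑  │ │     │     │   │ │ │
│ ╶─┬───┴─┘ ┌───┴─────┤ ┌─┘ ╵ │
│↑ ↰│       │         │ │     │
├─╴ │ ┌─────┴─╴ ┌───╴ │ └─┬───┤
│↱ ↑│ │         │     │   │   │
│ ┌─┘ │ ╷ ╶─┬─┬─┘ ┌───┘ ╷ └─┐ │
│↑│   │ │   │ │   │     │   │ │
│ │ ╶─┴─┴─╴ │ │ ┌─┴─────┴─╴ │ │
│↑│         │ │ │           │ │
│ └─┬───────┘ │ └─╴ ┌───────┘ │
│↑ ↰│  ↓ ← A  │     │         │
├─┐ └─┐ ╶─────┴─────┼───┐ ╷ ╷ │
│ │↑ ↰│↳ → → → ↓    │   │ │ │ │
│ └─╴ │ ┌───┬─╴ ┌─┐ ╵ ╷ │ │ └─┤
│↱ → ↑│ │↓ ↰│↓ ↲│ │   │ │ │   │
│ ┌───┘ │ ╷ ╵ ┌─┘ ├───┘ ├─┴─╴ │
│↑│     │↓│↑ ↲│   │     │     │
│ └─┐ ╶─┤ ├─┬─┘ ┌─┘ ┌───┘ ┌─╴ │
│↑ ↰│   │↓│ │   │   │     │   │
├─╴ └───┘ │ ╵ ╷ ╵ ╶─┘ ┌───┘ ╶─┤
│  ↑ ← ← ↲│   │       │       │
└─────────┴───┴───────┴───────┘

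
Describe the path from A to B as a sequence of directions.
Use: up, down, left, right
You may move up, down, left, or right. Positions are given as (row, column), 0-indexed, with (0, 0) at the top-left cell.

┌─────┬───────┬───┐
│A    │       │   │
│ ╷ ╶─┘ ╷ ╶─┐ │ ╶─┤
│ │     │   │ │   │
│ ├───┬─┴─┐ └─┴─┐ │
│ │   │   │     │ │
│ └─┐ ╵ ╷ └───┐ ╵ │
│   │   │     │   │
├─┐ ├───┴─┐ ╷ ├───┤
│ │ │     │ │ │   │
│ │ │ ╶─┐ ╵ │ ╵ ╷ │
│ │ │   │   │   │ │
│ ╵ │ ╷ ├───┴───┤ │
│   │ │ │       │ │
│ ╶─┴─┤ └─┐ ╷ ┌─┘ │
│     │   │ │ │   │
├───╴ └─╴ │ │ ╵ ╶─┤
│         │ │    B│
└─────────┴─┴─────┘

Finding the path and converting it to directions:
Path through cells: (0,0) → (1,0) → (2,0) → (3,0) → (3,1) → (4,1) → (5,1) → (6,1) → (6,0) → (7,0) → (7,1) → (7,2) → (8,2) → (8,3) → (8,4) → (7,4) → (7,3) → (6,3) → (5,3) → (5,2) → (4,2) → (4,3) → (4,4) → (5,4) → (5,5) → (4,5) → (3,5) → (3,6) → (4,6) → (5,6) → (5,7) → (4,7) → (4,8) → (5,8) → (6,8) → (7,8) → (7,7) → (8,7) → (8,8)
Directions: down, down, down, right, down, down, down, left, down, right, right, down, right, right, up, left, up, up, left, up, right, right, down, right, up, up, right, down, down, right, up, right, down, down, down, left, down, right

Solution:

┌─────┬───────┬───┐
│A    │       │   │
│ ╷ ╶─┘ ╷ ╶─┐ │ ╶─┤
│↓│     │   │ │   │
│ ├───┬─┴─┐ └─┴─┐ │
│↓│   │   │     │ │
│ └─┐ ╵ ╷ └───┐ ╵ │
│↳ ↓│   │  ↱ ↓│   │
├─┐ ├───┴─┐ ╷ ├───┤
│ │↓│↱ → ↓│↑│↓│↱ ↓│
│ │ │ ╶─┐ ╵ │ ╵ ╷ │
│ │↓│↑ ↰│↳ ↑│↳ ↑│↓│
│ ╵ │ ╷ ├───┴───┤ │
│↓ ↲│ │↑│       │↓│
│ ╶─┴─┤ └─┐ ╷ ┌─┘ │
│↳ → ↓│↑ ↰│ │ │↓ ↲│
├───╴ └─╴ │ │ ╵ ╶─┤
│    ↳ → ↑│ │  ↳ B│
└─────────┴─┴─────┘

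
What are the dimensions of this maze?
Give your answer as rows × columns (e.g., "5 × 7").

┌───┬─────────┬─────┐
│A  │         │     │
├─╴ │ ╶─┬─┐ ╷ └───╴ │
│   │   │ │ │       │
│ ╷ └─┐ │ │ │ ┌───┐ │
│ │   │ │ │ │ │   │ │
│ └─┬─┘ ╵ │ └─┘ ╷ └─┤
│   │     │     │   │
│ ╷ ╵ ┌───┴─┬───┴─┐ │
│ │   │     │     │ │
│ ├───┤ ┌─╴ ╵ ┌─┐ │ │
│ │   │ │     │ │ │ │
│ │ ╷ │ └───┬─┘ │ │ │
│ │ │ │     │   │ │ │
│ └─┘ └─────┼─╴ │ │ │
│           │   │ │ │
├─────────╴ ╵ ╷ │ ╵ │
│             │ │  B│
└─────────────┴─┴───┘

Counting the maze dimensions:
Rows (vertical): 9
Columns (horizontal): 10
Dimensions: 9 × 10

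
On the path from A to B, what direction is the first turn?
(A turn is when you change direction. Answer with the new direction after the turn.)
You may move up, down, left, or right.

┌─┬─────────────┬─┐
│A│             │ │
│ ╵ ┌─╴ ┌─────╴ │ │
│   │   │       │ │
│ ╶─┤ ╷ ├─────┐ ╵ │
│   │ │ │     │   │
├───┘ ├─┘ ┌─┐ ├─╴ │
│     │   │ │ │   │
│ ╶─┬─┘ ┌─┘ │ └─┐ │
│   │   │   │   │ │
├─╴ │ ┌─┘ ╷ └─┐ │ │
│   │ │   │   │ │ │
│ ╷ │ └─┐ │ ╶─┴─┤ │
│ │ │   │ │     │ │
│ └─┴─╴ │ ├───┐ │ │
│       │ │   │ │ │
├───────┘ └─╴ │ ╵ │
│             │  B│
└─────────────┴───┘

Directions: down, right, up, right, right, right, right, right, right, down, down, right, down, down, down, down, down, down
First turn direction: right

Solution:

┌─┬─────────────┬─┐
│A│↱ → → → → → ↓│ │
│ ╵ ┌─╴ ┌─────╴ │ │
│↳ ↑│   │      ↓│ │
│ ╶─┤ ╷ ├─────┐ ╵ │
│   │ │ │     │↳ ↓│
├───┘ ├─┘ ┌─┐ ├─╴ │
│     │   │ │ │  ↓│
│ ╶─┬─┘ ┌─┘ │ └─┐ │
│   │   │   │   │↓│
├─╴ │ ┌─┘ ╷ └─┐ │ │
│   │ │   │   │ │↓│
│ ╷ │ └─┐ │ ╶─┴─┤ │
│ │ │   │ │     │↓│
│ └─┴─╴ │ ├───┐ │ │
│       │ │   │ │↓│
├───────┘ └─╴ │ ╵ │
│             │  B│
└─────────────┴───┘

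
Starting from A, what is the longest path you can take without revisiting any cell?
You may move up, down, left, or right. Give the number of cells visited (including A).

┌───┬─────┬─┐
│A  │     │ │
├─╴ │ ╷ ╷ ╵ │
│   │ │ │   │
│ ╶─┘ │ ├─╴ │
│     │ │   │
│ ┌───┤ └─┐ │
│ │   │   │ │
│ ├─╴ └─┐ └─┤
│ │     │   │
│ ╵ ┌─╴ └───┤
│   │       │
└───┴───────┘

Finding longest simple path using DFS:
Start: (0, 0)
Longest path visits 16 cells
Path: A → right → down → left → down → right → right → up → up → right → down → down → down → right → down → right

Solution:

┌───┬─────┬─┐
│A ↓│↱ ↓  │ │
├─╴ │ ╷ ╷ ╵ │
│↓ ↲│↑│↓│   │
│ ╶─┘ │ ├─╴ │
│↳ → ↑│↓│   │
│ ┌───┤ └─┐ │
│ │   │↳ ↓│ │
│ ├─╴ └─┐ └─┤
│ │     │↳ B│
│ ╵ ┌─╴ └───┤
│   │       │
└───┴───────┘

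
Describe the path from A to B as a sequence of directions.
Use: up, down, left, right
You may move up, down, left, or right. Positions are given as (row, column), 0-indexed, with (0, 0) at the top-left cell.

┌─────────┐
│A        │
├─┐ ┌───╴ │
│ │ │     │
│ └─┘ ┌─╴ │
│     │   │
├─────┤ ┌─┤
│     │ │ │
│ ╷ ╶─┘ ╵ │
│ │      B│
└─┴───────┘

Finding the path and converting it to directions:
Path through cells: (0,0) → (0,1) → (0,2) → (0,3) → (0,4) → (1,4) → (2,4) → (2,3) → (3,3) → (4,3) → (4,4)
Directions: right, right, right, right, down, down, left, down, down, right

Solution:

┌─────────┐
│A → → → ↓│
├─┐ ┌───╴ │
│ │ │    ↓│
│ └─┘ ┌─╴ │
│     │↓ ↲│
├─────┤ ┌─┤
│     │↓│ │
│ ╷ ╶─┘ ╵ │
│ │    ↳ B│
└─┴───────┘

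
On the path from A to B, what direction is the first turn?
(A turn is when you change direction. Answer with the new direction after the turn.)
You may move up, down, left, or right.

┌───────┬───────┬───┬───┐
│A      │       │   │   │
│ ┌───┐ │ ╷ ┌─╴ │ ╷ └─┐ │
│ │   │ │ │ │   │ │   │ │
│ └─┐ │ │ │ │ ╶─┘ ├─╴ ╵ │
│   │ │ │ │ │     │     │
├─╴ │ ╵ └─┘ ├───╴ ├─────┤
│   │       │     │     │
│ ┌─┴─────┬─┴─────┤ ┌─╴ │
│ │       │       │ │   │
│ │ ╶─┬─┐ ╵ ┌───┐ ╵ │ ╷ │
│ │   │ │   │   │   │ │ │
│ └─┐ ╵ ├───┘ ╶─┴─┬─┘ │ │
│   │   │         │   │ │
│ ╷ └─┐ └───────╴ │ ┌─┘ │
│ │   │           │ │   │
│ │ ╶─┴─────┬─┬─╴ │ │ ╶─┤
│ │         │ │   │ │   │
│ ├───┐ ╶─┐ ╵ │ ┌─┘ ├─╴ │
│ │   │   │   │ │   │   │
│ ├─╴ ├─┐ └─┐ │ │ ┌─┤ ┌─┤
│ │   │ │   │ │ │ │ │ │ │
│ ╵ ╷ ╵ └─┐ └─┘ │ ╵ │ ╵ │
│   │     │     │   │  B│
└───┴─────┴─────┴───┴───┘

Directions: down, down, right, down, left, down, down, down, right, down, down, right, right, down, right, down, right, down, right, right, up, up, up, right, up, left, left, left, left, left, up, left, up, left, up, right, right, right, down, right, up, right, right, right, down, right, up, up, right, right, down, down, down, down, left, down, right, down, left, down, down, right
First turn direction: right

Solution:

┌───────┬───────┬───┬───┐
│A      │       │   │   │
│ ┌───┐ │ ╷ ┌─╴ │ ╷ └─┐ │
│↓│   │ │ │ │   │ │   │ │
│ └─┐ │ │ │ │ ╶─┘ ├─╴ ╵ │
│↳ ↓│ │ │ │ │     │     │
├─╴ │ ╵ └─┘ ├───╴ ├─────┤
│↓ ↲│       │     │↱ → ↓│
│ ┌─┴─────┬─┴─────┤ ┌─╴ │
│↓│↱ → → ↓│↱ → → ↓│↑│  ↓│
│ │ ╶─┬─┐ ╵ ┌───┐ ╵ │ ╷ │
│↓│↑ ↰│ │↳ ↑│   │↳ ↑│ │↓│
│ └─┐ ╵ ├───┘ ╶─┴─┬─┘ │ │
│↳ ↓│↑ ↰│         │   │↓│
│ ╷ └─┐ └───────╴ │ ┌─┘ │
│ │↓  │↑ ← ← ← ← ↰│ │↓ ↲│
│ │ ╶─┴─────┬─┬─╴ │ │ ╶─┤
│ │↳ → ↓    │ │↱ ↑│ │↳ ↓│
│ ├───┐ ╶─┐ ╵ │ ┌─┘ ├─╴ │
│ │   │↳ ↓│   │↑│   │↓ ↲│
│ ├─╴ ├─┐ └─┐ │ │ ┌─┤ ┌─┤
│ │   │ │↳ ↓│ │↑│ │ │↓│ │
│ ╵ ╷ ╵ └─┐ └─┘ │ ╵ │ ╵ │
│   │     │↳ → ↑│   │↳ B│
└───┴─────┴─────┴───┴───┘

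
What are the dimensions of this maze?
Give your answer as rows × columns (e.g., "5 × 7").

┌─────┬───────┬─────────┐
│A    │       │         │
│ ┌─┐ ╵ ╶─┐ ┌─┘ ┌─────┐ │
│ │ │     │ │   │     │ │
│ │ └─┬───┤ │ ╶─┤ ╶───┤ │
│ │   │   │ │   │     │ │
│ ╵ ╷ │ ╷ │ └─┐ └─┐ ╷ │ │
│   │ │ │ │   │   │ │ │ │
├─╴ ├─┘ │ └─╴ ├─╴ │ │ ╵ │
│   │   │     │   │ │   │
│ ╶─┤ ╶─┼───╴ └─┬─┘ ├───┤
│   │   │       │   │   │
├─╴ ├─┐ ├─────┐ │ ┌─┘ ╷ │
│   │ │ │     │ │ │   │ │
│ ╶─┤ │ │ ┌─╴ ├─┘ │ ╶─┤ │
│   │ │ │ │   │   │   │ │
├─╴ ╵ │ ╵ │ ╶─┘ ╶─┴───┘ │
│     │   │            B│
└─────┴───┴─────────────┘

Counting the maze dimensions:
Rows (vertical): 9
Columns (horizontal): 12
Dimensions: 9 × 12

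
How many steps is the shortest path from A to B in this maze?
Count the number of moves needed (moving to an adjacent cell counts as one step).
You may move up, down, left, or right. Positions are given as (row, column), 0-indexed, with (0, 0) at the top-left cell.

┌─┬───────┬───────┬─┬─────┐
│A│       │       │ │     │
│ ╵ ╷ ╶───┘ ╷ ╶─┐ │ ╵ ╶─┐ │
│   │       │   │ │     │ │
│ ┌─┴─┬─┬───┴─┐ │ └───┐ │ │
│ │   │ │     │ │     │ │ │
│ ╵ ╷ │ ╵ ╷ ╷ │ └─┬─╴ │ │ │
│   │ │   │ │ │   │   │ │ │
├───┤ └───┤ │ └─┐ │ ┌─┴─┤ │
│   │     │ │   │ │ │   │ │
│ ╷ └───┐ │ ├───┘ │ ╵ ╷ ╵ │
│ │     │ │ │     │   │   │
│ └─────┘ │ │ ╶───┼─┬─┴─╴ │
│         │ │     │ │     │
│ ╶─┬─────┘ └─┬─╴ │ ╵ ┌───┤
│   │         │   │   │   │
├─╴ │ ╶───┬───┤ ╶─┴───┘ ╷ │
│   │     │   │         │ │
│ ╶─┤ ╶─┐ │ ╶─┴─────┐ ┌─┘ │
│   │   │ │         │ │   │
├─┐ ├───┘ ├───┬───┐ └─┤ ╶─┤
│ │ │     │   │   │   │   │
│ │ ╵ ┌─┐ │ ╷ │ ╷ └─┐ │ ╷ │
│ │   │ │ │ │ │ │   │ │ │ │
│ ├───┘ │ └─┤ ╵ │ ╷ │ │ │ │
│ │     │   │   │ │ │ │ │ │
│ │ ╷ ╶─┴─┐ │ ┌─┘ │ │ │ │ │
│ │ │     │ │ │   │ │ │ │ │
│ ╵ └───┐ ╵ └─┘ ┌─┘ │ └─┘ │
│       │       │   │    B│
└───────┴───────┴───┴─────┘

Using BFS to find shortest path:
Start: (0, 0), End: (14, 12)
Path found:
(0,0) → (1,0) → (1,1) → (0,1) → (0,2) → (1,2) → (1,3) → (1,4) → (1,5) → (0,5) → (0,6) → (1,6) → (1,7) → (2,7) → (3,7) → (3,8) → (4,8) → (5,8) → (5,7) → (5,6) → (6,6) → (6,7) → (6,8) → (7,8) → (7,7) → (8,7) → (8,8) → (8,9) → (8,10) → (8,11) → (7,11) → (7,12) → (8,12) → (9,12) → (9,11) → (10,11) → (10,12) → (11,12) → (12,12) → (13,12) → (14,12)
Number of steps: 40

Solution:

┌─┬───────┬───────┬─┬─────┐
│A│↱ ↓    │↱ ↓    │ │     │
│ ╵ ╷ ╶───┘ ╷ ╶─┐ │ ╵ ╶─┐ │
│↳ ↑│↳ → → ↑│↳ ↓│ │     │ │
│ ┌─┴─┬─┬───┴─┐ │ └───┐ │ │
│ │   │ │     │↓│     │ │ │
│ ╵ ╷ │ ╵ ╷ ╷ │ └─┬─╴ │ │ │
│   │ │   │ │ │↳ ↓│   │ │ │
├───┤ └───┤ │ └─┐ │ ┌─┴─┤ │
│   │     │ │   │↓│ │   │ │
│ ╷ └───┐ │ ├───┘ │ ╵ ╷ ╵ │
│ │     │ │ │↓ ← ↲│   │   │
│ └─────┘ │ │ ╶───┼─┬─┴─╴ │
│         │ │↳ → ↓│ │     │
│ ╶─┬─────┘ └─┬─╴ │ ╵ ┌───┤
│   │         │↓ ↲│   │↱ ↓│
├─╴ │ ╶───┬───┤ ╶─┴───┘ ╷ │
│   │     │   │↳ → → → ↑│↓│
│ ╶─┤ ╶─┐ │ ╶─┴─────┐ ┌─┘ │
│   │   │ │         │ │↓ ↲│
├─┐ ├───┘ ├───┬───┐ └─┤ ╶─┤
│ │ │     │   │   │   │↳ ↓│
│ │ ╵ ┌─┐ │ ╷ │ ╷ └─┐ │ ╷ │
│ │   │ │ │ │ │ │   │ │ │↓│
│ ├───┘ │ └─┤ ╵ │ ╷ │ │ │ │
│ │     │   │   │ │ │ │ │↓│
│ │ ╷ ╶─┴─┐ │ ┌─┘ │ │ │ │ │
│ │ │     │ │ │   │ │ │ │↓│
│ ╵ └───┐ ╵ └─┘ ┌─┘ │ └─┘ │
│       │       │   │    B│
└───────┴───────┴───┴─────┘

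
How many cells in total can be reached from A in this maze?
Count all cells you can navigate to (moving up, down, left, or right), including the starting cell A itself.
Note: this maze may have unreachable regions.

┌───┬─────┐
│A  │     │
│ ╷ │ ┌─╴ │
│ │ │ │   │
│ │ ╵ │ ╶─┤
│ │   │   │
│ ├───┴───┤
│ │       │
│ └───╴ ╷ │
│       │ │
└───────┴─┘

Using BFS/flood-fill to find all reachable cells from A:
Maze size: 5 × 5 = 25 total cells
All cells are reachable — the maze is fully connected.
Reachable cells: 25

Reachable region (· marks reachable cells):

┌───┬─────┐
│A ·│· · ·│
│ ╷ │ ┌─╴ │
│·│·│·│· ·│
│ │ ╵ │ ╶─┤
│·│· ·│· ·│
│ ├───┴───┤
│·│· · · ·│
│ └───╴ ╷ │
│· · · ·│·│
└───────┴─┘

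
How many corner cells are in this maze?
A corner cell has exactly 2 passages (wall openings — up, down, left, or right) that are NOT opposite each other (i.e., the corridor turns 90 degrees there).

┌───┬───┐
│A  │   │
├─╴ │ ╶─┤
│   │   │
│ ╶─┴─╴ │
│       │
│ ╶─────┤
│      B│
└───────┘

Counting corner cells (2 non-opposite passages):
Total corners: 8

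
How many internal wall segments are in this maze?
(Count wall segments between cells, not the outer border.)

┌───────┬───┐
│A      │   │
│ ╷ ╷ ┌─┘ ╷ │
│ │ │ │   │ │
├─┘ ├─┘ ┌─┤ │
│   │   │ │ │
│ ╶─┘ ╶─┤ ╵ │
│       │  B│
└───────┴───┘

Counting internal wall segments:
Total internal walls: 15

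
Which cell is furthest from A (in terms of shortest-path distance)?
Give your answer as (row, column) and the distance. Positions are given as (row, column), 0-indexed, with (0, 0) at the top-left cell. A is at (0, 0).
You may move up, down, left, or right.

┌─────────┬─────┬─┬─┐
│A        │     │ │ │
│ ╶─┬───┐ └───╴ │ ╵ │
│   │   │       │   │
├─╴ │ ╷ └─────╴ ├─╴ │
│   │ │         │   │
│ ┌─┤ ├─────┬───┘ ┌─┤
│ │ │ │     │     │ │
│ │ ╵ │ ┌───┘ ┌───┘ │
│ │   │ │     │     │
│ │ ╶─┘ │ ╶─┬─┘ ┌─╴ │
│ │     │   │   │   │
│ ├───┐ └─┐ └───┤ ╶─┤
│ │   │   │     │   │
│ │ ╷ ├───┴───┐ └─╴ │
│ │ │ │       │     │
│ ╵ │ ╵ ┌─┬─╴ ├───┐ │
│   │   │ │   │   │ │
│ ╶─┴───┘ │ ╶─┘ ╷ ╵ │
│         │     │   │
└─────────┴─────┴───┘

Computing BFS distances from A to all cells:
Furthest cell: (0, 8)
Distance: 50 steps

Path from A to the furthest cell:

┌─────────┬─────┬─┬─┐
│A        │     │B│ │
│ ╶─┬───┐ └───╴ │ ╵ │
│↳ ↓│   │       │↑ ↰│
├─╴ │ ╷ └─────╴ ├─╴ │
│↓ ↲│ │         │↱ ↑│
│ ┌─┤ ├─────┬───┘ ┌─┤
│↓│ │ │     │↱ → ↑│ │
│ │ ╵ │ ┌───┘ ┌───┘ │
│↓│   │ │↱ → ↑│     │
│ │ ╶─┘ │ ╶─┬─┘ ┌─╴ │
│↓│     │↑ ↰│   │   │
│ ├───┐ └─┐ └───┤ ╶─┤
│↓│↱ ↓│   │↑ ← ↰│   │
│ │ ╷ ├───┴───┐ └─╴ │
│↓│↑│↓│↱ → → ↓│↑ ← ↰│
│ ╵ │ ╵ ┌─┬─╴ ├───┐ │
│↳ ↑│↳ ↑│ │↓ ↲│↱ ↓│↑│
│ ╶─┴───┘ │ ╶─┘ ╷ ╵ │
│         │↳ → ↑│↳ ↑│
└─────────┴─────┴───┘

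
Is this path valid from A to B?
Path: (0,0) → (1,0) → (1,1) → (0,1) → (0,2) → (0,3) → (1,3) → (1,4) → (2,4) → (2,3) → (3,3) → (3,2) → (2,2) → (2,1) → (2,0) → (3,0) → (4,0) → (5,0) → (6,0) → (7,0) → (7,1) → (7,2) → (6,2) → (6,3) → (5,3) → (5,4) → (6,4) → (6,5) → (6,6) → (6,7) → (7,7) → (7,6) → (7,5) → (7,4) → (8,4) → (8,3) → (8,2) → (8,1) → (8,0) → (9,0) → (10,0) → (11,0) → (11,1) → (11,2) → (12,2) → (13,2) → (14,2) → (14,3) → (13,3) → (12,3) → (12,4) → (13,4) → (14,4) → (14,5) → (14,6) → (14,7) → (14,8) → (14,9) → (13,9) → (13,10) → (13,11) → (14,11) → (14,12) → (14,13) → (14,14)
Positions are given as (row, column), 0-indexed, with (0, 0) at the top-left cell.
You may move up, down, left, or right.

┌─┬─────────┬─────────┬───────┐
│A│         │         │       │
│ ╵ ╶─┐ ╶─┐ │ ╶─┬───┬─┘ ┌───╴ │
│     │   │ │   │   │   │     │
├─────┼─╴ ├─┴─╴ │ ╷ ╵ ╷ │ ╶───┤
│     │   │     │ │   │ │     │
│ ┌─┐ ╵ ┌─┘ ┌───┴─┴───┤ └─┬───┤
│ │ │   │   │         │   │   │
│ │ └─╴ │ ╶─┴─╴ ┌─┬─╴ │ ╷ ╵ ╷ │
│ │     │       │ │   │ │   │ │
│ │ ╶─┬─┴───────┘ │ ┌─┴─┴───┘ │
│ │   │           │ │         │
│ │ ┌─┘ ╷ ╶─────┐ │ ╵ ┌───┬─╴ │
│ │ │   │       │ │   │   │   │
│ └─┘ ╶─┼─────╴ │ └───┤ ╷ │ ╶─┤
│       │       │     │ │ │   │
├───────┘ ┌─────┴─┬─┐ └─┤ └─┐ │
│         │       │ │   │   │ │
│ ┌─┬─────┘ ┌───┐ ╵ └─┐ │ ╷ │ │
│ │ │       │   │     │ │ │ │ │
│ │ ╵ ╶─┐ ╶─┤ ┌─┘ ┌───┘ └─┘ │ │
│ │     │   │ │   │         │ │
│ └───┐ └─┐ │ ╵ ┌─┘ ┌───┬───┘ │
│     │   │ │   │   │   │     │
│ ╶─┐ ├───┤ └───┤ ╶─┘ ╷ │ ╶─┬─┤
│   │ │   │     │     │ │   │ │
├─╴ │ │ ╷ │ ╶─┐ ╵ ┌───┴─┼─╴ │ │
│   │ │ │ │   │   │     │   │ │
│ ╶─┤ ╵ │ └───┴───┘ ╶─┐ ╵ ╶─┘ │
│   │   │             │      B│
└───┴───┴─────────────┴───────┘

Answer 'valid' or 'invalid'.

Checking path validity:
Result: All consecutive moves are passable.

valid

Correct solution:

┌─┬─────────┬─────────┬───────┐
│A│↱ → ↓    │         │       │
│ ╵ ╶─┐ ╶─┐ │ ╶─┬───┬─┘ ┌───╴ │
│↳ ↑  │↳ ↓│ │   │   │   │     │
├─────┼─╴ ├─┴─╴ │ ╷ ╵ ╷ │ ╶───┤
│↓ ← ↰│↓ ↲│     │ │   │ │     │
│ ┌─┐ ╵ ┌─┘ ┌───┴─┴───┤ └─┬───┤
│↓│ │↑ ↲│   │         │   │   │
│ │ └─╴ │ ╶─┴─╴ ┌─┬─╴ │ ╷ ╵ ╷ │
│↓│     │       │ │   │ │   │ │
│ │ ╶─┬─┴───────┘ │ ┌─┴─┴───┘ │
│↓│   │↱ ↓        │ │         │
│ │ ┌─┘ ╷ ╶─────┐ │ ╵ ┌───┬─╴ │
│↓│ │↱ ↑│↳ → → ↓│ │   │   │   │
│ └─┘ ╶─┼─────╴ │ └───┤ ╷ │ ╶─┤
│↳ → ↑  │↓ ← ← ↲│     │ │ │   │
├───────┘ ┌─────┴─┬─┐ └─┤ └─┐ │
│↓ ← ← ← ↲│       │ │   │   │ │
│ ┌─┬─────┘ ┌───┐ ╵ └─┐ │ ╷ │ │
│↓│ │       │   │     │ │ │ │ │
│ │ ╵ ╶─┐ ╶─┤ ┌─┘ ┌───┘ └─┘ │ │
│↓│     │   │ │   │         │ │
│ └───┐ └─┐ │ ╵ ┌─┘ ┌───┬───┘ │
│↳ → ↓│   │ │   │   │   │     │
│ ╶─┐ ├───┤ └───┤ ╶─┘ ╷ │ ╶─┬─┤
│   │↓│↱ ↓│     │     │ │   │ │
├─╴ │ │ ╷ │ ╶─┐ ╵ ┌───┴─┼─╴ │ │
│   │↓│↑│↓│   │   │↱ → ↓│   │ │
│ ╶─┤ ╵ │ └───┴───┘ ╶─┐ ╵ ╶─┘ │
│   │↳ ↑│↳ → → → → ↑  │↳ → → B│
└───┴───┴─────────────┴───────┘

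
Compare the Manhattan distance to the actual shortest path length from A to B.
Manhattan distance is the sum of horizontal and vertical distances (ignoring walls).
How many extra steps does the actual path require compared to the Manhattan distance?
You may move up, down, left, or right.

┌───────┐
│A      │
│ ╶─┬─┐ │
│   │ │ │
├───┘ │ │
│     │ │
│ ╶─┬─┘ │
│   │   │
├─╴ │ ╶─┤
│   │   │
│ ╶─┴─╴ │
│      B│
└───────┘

Manhattan distance: |5 - 0| + |3 - 0| = 8
Actual path length: 10
Extra steps: 10 - 8 = 2

Solution:

┌───────┐
│A → → ↓│
│ ╶─┬─┐ │
│   │ │↓│
├───┘ │ │
│     │↓│
│ ╶─┬─┘ │
│   │↓ ↲│
├─╴ │ ╶─┤
│   │↳ ↓│
│ ╶─┴─╴ │
│      B│
└───────┘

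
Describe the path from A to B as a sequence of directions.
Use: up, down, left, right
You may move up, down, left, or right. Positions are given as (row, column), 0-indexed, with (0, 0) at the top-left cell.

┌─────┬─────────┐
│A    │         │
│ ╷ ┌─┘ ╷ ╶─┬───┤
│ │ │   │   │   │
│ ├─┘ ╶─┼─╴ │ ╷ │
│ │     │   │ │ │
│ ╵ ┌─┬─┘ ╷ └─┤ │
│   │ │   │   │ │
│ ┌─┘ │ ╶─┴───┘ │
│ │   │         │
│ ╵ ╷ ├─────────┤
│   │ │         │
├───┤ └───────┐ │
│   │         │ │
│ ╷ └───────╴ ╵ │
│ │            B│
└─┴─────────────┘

Finding the path and converting it to directions:
Path through cells: (0,0) → (1,0) → (2,0) → (3,0) → (4,0) → (5,0) → (5,1) → (4,1) → (4,2) → (5,2) → (6,2) → (6,3) → (6,4) → (6,5) → (6,6) → (7,6) → (7,7)
Directions: down, down, down, down, down, right, up, right, down, down, right, right, right, right, down, right

Solution:

┌─────┬─────────┐
│A    │         │
│ ╷ ┌─┘ ╷ ╶─┬───┤
│↓│ │   │   │   │
│ ├─┘ ╶─┼─╴ │ ╷ │
│↓│     │   │ │ │
│ ╵ ┌─┬─┘ ╷ └─┤ │
│↓  │ │   │   │ │
│ ┌─┘ │ ╶─┴───┘ │
│↓│↱ ↓│         │
│ ╵ ╷ ├─────────┤
│↳ ↑│↓│         │
├───┤ └───────┐ │
│   │↳ → → → ↓│ │
│ ╷ └───────╴ ╵ │
│ │          ↳ B│
└─┴─────────────┘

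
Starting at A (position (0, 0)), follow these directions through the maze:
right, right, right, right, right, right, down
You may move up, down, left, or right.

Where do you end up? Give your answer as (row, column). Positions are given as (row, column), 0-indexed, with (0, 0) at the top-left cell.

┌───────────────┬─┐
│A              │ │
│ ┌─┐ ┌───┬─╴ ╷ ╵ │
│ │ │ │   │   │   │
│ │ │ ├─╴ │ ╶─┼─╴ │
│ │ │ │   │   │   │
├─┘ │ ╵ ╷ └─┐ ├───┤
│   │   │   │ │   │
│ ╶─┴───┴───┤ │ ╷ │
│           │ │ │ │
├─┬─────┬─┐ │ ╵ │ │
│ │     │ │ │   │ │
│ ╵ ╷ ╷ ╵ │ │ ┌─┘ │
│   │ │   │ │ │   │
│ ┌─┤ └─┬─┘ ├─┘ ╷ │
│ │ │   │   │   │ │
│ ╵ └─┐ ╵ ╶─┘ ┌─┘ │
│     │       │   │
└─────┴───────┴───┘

Following directions step by step:
Start: (0, 0)
  right: (0, 0) → (0, 1)
  right: (0, 1) → (0, 2)
  right: (0, 2) → (0, 3)
  right: (0, 3) → (0, 4)
  right: (0, 4) → (0, 5)
  right: (0, 5) → (0, 6)
  down: (0, 6) → (1, 6)
Final position: (1, 6)

Path taken:

┌───────────────┬─┐
│A → → → → → ↓  │ │
│ ┌─┐ ┌───┬─╴ ╷ ╵ │
│ │ │ │   │  B│   │
│ │ │ ├─╴ │ ╶─┼─╴ │
│ │ │ │   │   │   │
├─┘ │ ╵ ╷ └─┐ ├───┤
│   │   │   │ │   │
│ ╶─┴───┴───┤ │ ╷ │
│           │ │ │ │
├─┬─────┬─┐ │ ╵ │ │
│ │     │ │ │   │ │
│ ╵ ╷ ╷ ╵ │ │ ┌─┘ │
│   │ │   │ │ │   │
│ ┌─┤ └─┬─┘ ├─┘ ╷ │
│ │ │   │   │   │ │
│ ╵ └─┐ ╵ ╶─┘ ┌─┘ │
│     │       │   │
└─────┴───────┴───┘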